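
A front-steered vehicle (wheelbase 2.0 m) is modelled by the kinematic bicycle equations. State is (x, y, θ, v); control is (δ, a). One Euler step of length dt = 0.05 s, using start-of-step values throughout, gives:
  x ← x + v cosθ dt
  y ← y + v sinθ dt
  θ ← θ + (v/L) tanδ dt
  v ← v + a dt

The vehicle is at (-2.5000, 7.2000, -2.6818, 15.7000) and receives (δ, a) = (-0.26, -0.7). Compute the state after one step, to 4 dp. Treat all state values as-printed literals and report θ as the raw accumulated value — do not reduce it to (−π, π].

(-3.2035, 6.8516, -2.7862, 15.6650)

x' = -2.5000 + 15.7000·cos(-2.6818)·0.05 = -3.2035
y' = 7.2000 + 15.7000·sin(-2.6818)·0.05 = 6.8516
θ' = -2.6818 + (15.7000/2.0)·tan(-0.26)·0.05 = -2.7862
v' = 15.7000 − 0.7000·0.05 = 15.6650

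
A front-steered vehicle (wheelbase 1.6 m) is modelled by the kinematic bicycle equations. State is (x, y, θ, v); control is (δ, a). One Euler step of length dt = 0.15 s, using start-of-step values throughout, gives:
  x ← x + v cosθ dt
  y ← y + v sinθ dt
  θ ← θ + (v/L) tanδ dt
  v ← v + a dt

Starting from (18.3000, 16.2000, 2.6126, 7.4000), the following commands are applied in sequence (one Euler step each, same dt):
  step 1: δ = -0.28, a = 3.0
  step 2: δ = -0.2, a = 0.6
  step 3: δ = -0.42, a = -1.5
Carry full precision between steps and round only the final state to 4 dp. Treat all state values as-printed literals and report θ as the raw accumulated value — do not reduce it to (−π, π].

(15.7021, 18.4603, 1.9315, 7.7150)

after step 1 (δ=-0.28, a=3.0): (17.341719, 16.760177, 2.413109, 7.850000)
after step 2 (δ=-0.2, a=0.6): (16.463087, 17.544084, 2.263927, 7.940000)
after step 3 (δ=-0.42, a=-1.5): (15.702099, 18.460260, 1.931510, 7.715000)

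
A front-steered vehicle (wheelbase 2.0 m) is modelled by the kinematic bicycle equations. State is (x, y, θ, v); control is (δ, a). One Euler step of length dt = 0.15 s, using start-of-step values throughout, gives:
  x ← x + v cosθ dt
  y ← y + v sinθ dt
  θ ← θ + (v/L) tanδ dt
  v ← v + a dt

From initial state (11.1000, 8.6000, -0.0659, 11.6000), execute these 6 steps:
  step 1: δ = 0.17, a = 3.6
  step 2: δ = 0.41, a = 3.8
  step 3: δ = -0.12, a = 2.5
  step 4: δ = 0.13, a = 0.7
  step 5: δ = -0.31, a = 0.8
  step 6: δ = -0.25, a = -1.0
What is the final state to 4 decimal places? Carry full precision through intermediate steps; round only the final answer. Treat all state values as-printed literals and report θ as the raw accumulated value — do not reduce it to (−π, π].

(21.8858, 11.4998, -0.0792, 13.1600)

after step 1 (δ=0.17, a=3.6): (12.836223, 8.485417, 0.083441, 12.140000)
after step 2 (δ=0.41, a=3.8): (14.650887, 8.637188, 0.479173, 12.710000)
after step 3 (δ=-0.12, a=2.5): (16.342671, 9.516171, 0.364231, 13.085000)
after step 4 (δ=0.13, a=0.7): (18.176660, 10.215363, 0.492533, 13.190000)
after step 5 (δ=-0.31, a=0.8): (19.919992, 11.150915, 0.175649, 13.310000)
after step 6 (δ=-0.25, a=-1.0): (21.885772, 11.499799, -0.079246, 13.160000)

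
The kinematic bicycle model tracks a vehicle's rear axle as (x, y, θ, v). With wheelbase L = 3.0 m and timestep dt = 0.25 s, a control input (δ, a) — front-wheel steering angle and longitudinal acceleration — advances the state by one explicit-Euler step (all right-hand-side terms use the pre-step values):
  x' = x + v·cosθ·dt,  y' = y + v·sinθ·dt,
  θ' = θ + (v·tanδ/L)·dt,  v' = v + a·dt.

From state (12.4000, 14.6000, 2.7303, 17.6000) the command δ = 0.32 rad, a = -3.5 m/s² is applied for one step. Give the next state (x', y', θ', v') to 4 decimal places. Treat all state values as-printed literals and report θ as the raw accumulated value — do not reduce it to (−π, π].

(8.3669, 16.3591, 3.2163, 16.7250)

x' = 12.4000 + 17.6000·cos(2.7303)·0.25 = 8.3669
y' = 14.6000 + 17.6000·sin(2.7303)·0.25 = 16.3591
θ' = 2.7303 + (17.6000/3.0)·tan(0.32)·0.25 = 3.2163
v' = 17.6000 − 3.5000·0.25 = 16.7250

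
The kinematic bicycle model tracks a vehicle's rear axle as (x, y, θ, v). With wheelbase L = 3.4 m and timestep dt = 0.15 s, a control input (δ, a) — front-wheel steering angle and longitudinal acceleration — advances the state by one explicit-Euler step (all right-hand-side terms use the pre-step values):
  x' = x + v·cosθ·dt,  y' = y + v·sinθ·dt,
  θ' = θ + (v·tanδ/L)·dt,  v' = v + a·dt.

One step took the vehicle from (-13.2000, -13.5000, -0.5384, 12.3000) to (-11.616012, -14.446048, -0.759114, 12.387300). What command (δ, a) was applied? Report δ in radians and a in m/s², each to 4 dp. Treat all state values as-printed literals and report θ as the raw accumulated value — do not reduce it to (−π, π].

a = (v'−v)/dt = (0.087300)/0.15 = 0.5820
Δθ = θ'−θ = -0.220714;  (v·dt/L) = 12.3000·0.15/3.4 = 0.542647
tan δ = Δθ·L/(v·dt) = -0.406736  →  δ = -0.3863

δ = -0.3863, a = 0.5820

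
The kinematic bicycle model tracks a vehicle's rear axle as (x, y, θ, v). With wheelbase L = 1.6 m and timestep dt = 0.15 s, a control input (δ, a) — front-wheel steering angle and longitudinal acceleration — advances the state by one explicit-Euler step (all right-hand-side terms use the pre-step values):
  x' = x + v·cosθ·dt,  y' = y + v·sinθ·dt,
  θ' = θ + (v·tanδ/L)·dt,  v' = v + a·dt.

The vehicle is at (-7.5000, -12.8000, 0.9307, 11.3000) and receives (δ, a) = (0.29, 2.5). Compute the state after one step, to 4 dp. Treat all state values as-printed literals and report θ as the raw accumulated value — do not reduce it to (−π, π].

(-6.4876, -11.4405, 1.2468, 11.6750)

x' = -7.5000 + 11.3000·cos(0.9307)·0.15 = -6.4876
y' = -12.8000 + 11.3000·sin(0.9307)·0.15 = -11.4405
θ' = 0.9307 + (11.3000/1.6)·tan(0.29)·0.15 = 1.2468
v' = 11.3000 + 2.5000·0.15 = 11.6750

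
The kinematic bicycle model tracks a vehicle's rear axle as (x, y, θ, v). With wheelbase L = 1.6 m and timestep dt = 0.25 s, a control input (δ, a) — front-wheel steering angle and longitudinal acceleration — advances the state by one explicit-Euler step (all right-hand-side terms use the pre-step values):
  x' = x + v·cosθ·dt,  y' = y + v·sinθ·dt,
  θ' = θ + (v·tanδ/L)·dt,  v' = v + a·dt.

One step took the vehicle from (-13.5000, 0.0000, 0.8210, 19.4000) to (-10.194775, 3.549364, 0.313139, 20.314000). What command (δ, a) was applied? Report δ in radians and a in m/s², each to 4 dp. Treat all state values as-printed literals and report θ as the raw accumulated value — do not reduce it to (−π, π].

a = (v'−v)/dt = (0.914000)/0.25 = 3.6560
Δθ = θ'−θ = -0.507861;  (v·dt/L) = 19.4000·0.25/1.6 = 3.031250
tan δ = Δθ·L/(v·dt) = -0.167542  →  δ = -0.1660

δ = -0.1660, a = 3.6560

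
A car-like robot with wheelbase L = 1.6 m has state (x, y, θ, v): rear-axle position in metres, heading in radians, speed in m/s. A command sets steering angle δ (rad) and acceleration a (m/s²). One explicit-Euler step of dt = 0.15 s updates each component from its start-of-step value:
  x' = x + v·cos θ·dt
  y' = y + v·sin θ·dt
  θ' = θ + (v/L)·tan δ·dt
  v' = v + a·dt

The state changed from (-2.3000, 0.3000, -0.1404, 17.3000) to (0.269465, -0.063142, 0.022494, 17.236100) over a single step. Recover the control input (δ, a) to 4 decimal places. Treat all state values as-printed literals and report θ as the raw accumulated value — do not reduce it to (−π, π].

a = (v'−v)/dt = (-0.063900)/0.15 = -0.4260
Δθ = θ'−θ = 0.162894;  (v·dt/L) = 17.3000·0.15/1.6 = 1.621875
tan δ = Δθ·L/(v·dt) = 0.100436  →  δ = 0.1001

δ = 0.1001, a = -0.4260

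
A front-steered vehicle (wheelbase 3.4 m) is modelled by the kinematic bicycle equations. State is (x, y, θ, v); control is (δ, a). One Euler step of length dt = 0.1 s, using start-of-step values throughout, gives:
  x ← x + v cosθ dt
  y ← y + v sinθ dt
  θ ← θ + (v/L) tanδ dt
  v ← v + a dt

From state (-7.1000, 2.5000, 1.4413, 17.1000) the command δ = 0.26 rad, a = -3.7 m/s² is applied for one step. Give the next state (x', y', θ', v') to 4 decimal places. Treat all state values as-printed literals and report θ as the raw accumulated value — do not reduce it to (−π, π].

x' = -7.1000 + 17.1000·cos(1.4413)·0.1 = -6.8792
y' = 2.5000 + 17.1000·sin(1.4413)·0.1 = 4.1957
θ' = 1.4413 + (17.1000/3.4)·tan(0.26)·0.1 = 1.5751
v' = 17.1000 − 3.7000·0.1 = 16.7300

(-6.8792, 4.1957, 1.5751, 16.7300)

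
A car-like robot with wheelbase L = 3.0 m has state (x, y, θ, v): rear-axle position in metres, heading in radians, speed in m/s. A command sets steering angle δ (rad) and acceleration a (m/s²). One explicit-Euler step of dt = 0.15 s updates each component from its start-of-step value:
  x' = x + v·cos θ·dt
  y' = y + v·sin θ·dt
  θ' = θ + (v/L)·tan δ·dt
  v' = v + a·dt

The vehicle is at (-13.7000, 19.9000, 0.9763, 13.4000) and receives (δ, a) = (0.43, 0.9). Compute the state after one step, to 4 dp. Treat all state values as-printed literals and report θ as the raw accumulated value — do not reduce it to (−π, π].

(-12.5742, 21.5651, 1.2836, 13.5350)

x' = -13.7000 + 13.4000·cos(0.9763)·0.15 = -12.5742
y' = 19.9000 + 13.4000·sin(0.9763)·0.15 = 21.5651
θ' = 0.9763 + (13.4000/3.0)·tan(0.43)·0.15 = 1.2836
v' = 13.4000 + 0.9000·0.15 = 13.5350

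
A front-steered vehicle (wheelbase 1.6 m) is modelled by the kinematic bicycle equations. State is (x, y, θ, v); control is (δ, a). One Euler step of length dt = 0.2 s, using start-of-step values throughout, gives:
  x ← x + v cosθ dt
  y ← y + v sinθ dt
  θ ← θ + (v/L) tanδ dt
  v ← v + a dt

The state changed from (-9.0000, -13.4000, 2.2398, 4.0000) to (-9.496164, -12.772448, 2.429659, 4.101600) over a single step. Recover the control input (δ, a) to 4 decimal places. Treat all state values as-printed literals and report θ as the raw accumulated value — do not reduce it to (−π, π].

a = (v'−v)/dt = (0.101600)/0.2 = 0.5080
Δθ = θ'−θ = 0.189859;  (v·dt/L) = 4.0000·0.2/1.6 = 0.500000
tan δ = Δθ·L/(v·dt) = 0.379718  →  δ = 0.3629

δ = 0.3629, a = 0.5080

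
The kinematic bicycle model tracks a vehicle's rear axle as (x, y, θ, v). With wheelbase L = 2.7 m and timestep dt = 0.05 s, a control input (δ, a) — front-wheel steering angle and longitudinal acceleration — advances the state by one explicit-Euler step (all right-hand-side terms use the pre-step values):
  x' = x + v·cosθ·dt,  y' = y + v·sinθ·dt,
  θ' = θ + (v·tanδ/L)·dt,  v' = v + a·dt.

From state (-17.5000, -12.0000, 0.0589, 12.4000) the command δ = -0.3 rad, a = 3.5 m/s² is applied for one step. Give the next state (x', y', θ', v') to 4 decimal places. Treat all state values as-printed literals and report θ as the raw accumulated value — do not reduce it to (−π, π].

x' = -17.5000 + 12.4000·cos(0.0589)·0.05 = -16.8811
y' = -12.0000 + 12.4000·sin(0.0589)·0.05 = -11.9635
θ' = 0.0589 + (12.4000/2.7)·tan(-0.3)·0.05 = -0.0121
v' = 12.4000 + 3.5000·0.05 = 12.5750

(-16.8811, -11.9635, -0.0121, 12.5750)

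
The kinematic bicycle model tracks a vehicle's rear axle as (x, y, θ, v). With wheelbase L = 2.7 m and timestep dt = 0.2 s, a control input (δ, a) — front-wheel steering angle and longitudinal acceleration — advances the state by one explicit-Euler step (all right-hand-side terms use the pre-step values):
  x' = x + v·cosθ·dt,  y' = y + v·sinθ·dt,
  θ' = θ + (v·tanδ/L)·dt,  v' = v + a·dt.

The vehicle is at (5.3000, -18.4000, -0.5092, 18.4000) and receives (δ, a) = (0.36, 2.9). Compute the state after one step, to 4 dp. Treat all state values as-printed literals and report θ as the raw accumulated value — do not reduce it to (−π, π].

x' = 5.3000 + 18.4000·cos(-0.5092)·0.2 = 8.5131
y' = -18.4000 + 18.4000·sin(-0.5092)·0.2 = -20.1939
θ' = -0.5092 + (18.4000/2.7)·tan(0.36)·0.2 = 0.0038
v' = 18.4000 + 2.9000·0.2 = 18.9800

(8.5131, -20.1939, 0.0038, 18.9800)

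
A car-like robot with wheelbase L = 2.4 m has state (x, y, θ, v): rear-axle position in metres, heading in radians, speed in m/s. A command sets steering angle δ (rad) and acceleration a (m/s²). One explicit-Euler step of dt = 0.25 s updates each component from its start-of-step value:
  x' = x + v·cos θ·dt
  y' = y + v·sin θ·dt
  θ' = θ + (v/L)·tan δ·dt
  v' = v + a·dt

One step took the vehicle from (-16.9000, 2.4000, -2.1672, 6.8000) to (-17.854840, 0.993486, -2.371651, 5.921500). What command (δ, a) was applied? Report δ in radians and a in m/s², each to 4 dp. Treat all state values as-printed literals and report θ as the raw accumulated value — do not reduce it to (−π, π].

a = (v'−v)/dt = (-0.878500)/0.25 = -3.5140
Δθ = θ'−θ = -0.204451;  (v·dt/L) = 6.8000·0.25/2.4 = 0.708333
tan δ = Δθ·L/(v·dt) = -0.288637  →  δ = -0.2810

δ = -0.2810, a = -3.5140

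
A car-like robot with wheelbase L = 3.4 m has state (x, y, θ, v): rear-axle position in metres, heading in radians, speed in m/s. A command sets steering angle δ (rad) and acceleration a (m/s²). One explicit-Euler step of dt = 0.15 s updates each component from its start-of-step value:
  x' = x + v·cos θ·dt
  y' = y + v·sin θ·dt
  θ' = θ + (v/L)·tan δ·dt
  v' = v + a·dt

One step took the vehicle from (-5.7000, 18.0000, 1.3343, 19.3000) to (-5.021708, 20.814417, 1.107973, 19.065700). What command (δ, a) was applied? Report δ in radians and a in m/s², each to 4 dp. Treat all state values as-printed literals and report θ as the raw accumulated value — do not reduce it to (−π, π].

δ = -0.2598, a = -1.5620

a = (v'−v)/dt = (-0.234300)/0.15 = -1.5620
Δθ = θ'−θ = -0.226327;  (v·dt/L) = 19.3000·0.15/3.4 = 0.851471
tan δ = Δθ·L/(v·dt) = -0.265807  →  δ = -0.2598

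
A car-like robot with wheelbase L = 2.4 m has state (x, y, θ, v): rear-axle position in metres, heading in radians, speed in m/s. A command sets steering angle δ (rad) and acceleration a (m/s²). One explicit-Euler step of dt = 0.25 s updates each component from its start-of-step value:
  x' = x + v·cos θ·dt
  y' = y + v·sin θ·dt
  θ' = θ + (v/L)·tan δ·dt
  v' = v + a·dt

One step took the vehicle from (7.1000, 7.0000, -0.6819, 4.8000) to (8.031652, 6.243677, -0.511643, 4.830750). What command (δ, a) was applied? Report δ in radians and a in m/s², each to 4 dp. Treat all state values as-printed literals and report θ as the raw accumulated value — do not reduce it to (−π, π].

δ = 0.3282, a = 0.1230

a = (v'−v)/dt = (0.030750)/0.25 = 0.1230
Δθ = θ'−θ = 0.170257;  (v·dt/L) = 4.8000·0.25/2.4 = 0.500000
tan δ = Δθ·L/(v·dt) = 0.340514  →  δ = 0.3282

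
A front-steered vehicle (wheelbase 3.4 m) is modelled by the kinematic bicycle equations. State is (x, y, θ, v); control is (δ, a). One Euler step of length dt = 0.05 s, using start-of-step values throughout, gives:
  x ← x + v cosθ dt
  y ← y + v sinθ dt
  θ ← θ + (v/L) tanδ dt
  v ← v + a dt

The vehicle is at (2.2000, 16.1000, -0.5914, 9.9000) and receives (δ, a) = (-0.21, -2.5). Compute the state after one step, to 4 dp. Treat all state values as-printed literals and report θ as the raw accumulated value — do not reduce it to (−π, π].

x' = 2.2000 + 9.9000·cos(-0.5914)·0.05 = 2.6109
y' = 16.1000 + 9.9000·sin(-0.5914)·0.05 = 15.8240
θ' = -0.5914 + (9.9000/3.4)·tan(-0.21)·0.05 = -0.6224
v' = 9.9000 − 2.5000·0.05 = 9.7750

(2.6109, 15.8240, -0.6224, 9.7750)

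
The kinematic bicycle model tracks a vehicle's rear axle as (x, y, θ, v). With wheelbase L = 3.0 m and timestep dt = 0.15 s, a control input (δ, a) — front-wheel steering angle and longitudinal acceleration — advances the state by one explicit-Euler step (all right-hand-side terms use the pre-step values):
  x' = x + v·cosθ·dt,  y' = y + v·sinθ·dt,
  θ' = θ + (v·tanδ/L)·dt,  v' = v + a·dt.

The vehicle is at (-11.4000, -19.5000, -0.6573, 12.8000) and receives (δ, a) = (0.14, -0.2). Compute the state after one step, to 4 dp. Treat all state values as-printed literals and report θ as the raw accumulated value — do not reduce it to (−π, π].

x' = -11.4000 + 12.8000·cos(-0.6573)·0.15 = -9.8800
y' = -19.5000 + 12.8000·sin(-0.6573)·0.15 = -20.6731
θ' = -0.6573 + (12.8000/3.0)·tan(0.14)·0.15 = -0.5671
v' = 12.8000 − 0.2000·0.15 = 12.7700

(-9.8800, -20.6731, -0.5671, 12.7700)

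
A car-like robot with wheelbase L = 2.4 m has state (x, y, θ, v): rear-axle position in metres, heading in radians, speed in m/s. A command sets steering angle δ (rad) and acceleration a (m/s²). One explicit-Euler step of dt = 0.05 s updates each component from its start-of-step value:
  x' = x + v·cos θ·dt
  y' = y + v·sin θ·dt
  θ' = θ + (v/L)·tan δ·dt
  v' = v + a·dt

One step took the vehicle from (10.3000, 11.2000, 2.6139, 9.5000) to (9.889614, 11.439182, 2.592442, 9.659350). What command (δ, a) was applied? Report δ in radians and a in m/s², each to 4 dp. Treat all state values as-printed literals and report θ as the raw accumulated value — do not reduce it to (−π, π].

a = (v'−v)/dt = (0.159350)/0.05 = 3.1870
Δθ = θ'−θ = -0.021458;  (v·dt/L) = 9.5000·0.05/2.4 = 0.197917
tan δ = Δθ·L/(v·dt) = -0.108419  →  δ = -0.1080

δ = -0.1080, a = 3.1870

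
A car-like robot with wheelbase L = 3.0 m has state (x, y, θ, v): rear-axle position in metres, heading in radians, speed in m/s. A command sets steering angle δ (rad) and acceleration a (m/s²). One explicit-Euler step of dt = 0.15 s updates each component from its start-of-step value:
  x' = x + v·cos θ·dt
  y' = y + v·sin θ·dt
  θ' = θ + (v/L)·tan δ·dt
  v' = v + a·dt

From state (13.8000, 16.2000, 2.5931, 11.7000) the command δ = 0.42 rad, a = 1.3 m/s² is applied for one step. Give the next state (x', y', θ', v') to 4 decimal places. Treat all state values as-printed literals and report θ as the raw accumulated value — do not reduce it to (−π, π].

x' = 13.8000 + 11.7000·cos(2.5931)·0.15 = 12.3024
y' = 16.2000 + 11.7000·sin(2.5931)·0.15 = 17.1151
θ' = 2.5931 + (11.7000/3.0)·tan(0.42)·0.15 = 2.8543
v' = 11.7000 + 1.3000·0.15 = 11.8950

(12.3024, 17.1151, 2.8543, 11.8950)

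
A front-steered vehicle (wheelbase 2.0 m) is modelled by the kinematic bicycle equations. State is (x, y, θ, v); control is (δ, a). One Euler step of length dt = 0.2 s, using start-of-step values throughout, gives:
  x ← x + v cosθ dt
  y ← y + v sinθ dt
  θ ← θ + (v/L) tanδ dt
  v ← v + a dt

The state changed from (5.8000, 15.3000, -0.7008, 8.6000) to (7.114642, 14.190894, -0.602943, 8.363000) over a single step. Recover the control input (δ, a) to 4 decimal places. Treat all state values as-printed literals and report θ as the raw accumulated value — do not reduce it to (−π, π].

a = (v'−v)/dt = (-0.237000)/0.2 = -1.1850
Δθ = θ'−θ = 0.097857;  (v·dt/L) = 8.6000·0.2/2.0 = 0.860000
tan δ = Δθ·L/(v·dt) = 0.113787  →  δ = 0.1133

δ = 0.1133, a = -1.1850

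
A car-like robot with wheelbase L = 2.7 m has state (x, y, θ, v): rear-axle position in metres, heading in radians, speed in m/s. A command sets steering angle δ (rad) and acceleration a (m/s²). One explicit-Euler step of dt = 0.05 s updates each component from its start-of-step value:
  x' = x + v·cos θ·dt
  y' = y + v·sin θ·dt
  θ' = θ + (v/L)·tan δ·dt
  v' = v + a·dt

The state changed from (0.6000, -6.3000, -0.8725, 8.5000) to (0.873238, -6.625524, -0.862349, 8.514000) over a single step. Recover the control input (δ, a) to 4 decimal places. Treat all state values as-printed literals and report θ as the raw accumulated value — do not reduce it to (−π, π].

a = (v'−v)/dt = (0.014000)/0.05 = 0.2800
Δθ = θ'−θ = 0.010151;  (v·dt/L) = 8.5000·0.05/2.7 = 0.157407
tan δ = Δθ·L/(v·dt) = 0.064489  →  δ = 0.0644

δ = 0.0644, a = 0.2800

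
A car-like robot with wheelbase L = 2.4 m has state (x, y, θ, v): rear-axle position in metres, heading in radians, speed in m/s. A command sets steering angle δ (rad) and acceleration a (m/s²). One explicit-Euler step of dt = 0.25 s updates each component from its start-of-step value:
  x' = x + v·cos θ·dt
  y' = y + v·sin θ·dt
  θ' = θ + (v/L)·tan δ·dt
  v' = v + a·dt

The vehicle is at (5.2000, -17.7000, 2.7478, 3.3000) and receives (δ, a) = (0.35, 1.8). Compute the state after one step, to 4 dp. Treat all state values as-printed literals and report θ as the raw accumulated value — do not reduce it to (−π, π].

(4.4381, -17.3835, 2.8733, 3.7500)

x' = 5.2000 + 3.3000·cos(2.7478)·0.25 = 4.4381
y' = -17.7000 + 3.3000·sin(2.7478)·0.25 = -17.3835
θ' = 2.7478 + (3.3000/2.4)·tan(0.35)·0.25 = 2.8733
v' = 3.3000 + 1.8000·0.25 = 3.7500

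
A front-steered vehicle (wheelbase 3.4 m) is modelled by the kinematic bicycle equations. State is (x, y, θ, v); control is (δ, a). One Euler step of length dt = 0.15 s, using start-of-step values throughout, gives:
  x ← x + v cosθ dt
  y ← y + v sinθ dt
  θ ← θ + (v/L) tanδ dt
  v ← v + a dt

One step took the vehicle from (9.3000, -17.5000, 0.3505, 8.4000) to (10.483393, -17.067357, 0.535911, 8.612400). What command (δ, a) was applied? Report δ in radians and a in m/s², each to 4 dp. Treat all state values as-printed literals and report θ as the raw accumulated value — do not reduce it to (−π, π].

δ = 0.4639, a = 1.4160

a = (v'−v)/dt = (0.212400)/0.15 = 1.4160
Δθ = θ'−θ = 0.185411;  (v·dt/L) = 8.4000·0.15/3.4 = 0.370588
tan δ = Δθ·L/(v·dt) = 0.500315  →  δ = 0.4639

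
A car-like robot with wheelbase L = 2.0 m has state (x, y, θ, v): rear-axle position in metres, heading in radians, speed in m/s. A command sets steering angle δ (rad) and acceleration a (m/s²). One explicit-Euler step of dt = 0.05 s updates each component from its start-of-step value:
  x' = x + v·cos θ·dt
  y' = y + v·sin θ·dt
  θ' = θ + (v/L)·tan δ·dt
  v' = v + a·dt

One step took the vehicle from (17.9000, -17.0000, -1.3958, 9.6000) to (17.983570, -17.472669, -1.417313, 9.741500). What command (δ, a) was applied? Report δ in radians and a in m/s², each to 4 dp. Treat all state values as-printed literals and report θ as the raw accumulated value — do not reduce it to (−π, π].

a = (v'−v)/dt = (0.141500)/0.05 = 2.8300
Δθ = θ'−θ = -0.021513;  (v·dt/L) = 9.6000·0.05/2.0 = 0.240000
tan δ = Δθ·L/(v·dt) = -0.089638  →  δ = -0.0894

δ = -0.0894, a = 2.8300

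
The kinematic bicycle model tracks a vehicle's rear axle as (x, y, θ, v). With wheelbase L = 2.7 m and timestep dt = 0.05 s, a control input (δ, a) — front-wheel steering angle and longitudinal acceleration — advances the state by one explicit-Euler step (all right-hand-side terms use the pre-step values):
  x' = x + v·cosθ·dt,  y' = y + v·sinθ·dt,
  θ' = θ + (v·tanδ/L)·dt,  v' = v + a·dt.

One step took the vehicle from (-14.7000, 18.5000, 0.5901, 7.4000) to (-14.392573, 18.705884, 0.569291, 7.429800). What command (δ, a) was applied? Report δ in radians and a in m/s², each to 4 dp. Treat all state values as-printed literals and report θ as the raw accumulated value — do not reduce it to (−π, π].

δ = -0.1507, a = 0.5960

a = (v'−v)/dt = (0.029800)/0.05 = 0.5960
Δθ = θ'−θ = -0.020809;  (v·dt/L) = 7.4000·0.05/2.7 = 0.137037
tan δ = Δθ·L/(v·dt) = -0.151849  →  δ = -0.1507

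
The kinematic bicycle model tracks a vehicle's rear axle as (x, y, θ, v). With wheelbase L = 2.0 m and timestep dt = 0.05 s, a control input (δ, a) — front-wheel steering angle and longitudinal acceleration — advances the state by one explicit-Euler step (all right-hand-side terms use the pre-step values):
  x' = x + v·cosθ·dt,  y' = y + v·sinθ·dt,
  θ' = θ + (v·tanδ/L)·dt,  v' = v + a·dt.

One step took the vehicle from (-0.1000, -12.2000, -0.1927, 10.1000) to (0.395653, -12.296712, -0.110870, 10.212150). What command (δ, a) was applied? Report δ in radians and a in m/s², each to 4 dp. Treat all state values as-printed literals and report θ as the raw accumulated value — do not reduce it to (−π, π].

a = (v'−v)/dt = (0.112150)/0.05 = 2.2430
Δθ = θ'−θ = 0.081830;  (v·dt/L) = 10.1000·0.05/2.0 = 0.252500
tan δ = Δθ·L/(v·dt) = 0.324079  →  δ = 0.3134

δ = 0.3134, a = 2.2430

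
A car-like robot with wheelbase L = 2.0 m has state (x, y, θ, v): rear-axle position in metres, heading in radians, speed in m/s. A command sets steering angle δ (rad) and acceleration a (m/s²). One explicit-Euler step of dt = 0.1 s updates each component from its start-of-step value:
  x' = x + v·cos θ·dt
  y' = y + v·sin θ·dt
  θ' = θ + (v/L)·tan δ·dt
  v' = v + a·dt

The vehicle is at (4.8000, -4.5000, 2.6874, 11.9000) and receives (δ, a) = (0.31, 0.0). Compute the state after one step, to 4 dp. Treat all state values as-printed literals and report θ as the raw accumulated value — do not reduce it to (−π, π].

x' = 4.8000 + 11.9000·cos(2.6874)·0.1 = 3.7306
y' = -4.5000 + 11.9000·sin(2.6874)·0.1 = -3.9779
θ' = 2.6874 + (11.9000/2.0)·tan(0.31)·0.1 = 2.8780
v' = 11.9000 + 0.0000·0.1 = 11.9000

(3.7306, -3.9779, 2.8780, 11.9000)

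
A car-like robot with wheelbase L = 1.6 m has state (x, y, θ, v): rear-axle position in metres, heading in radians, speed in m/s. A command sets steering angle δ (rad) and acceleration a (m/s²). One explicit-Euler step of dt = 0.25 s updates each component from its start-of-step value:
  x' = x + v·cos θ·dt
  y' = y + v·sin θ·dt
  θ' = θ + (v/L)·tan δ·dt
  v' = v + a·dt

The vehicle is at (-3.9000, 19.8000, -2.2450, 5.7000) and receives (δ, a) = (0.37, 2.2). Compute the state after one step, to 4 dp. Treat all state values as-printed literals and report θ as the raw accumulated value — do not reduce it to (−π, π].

(-4.7896, 18.6868, -1.8996, 6.2500)

x' = -3.9000 + 5.7000·cos(-2.2450)·0.25 = -4.7896
y' = 19.8000 + 5.7000·sin(-2.2450)·0.25 = 18.6868
θ' = -2.2450 + (5.7000/1.6)·tan(0.37)·0.25 = -1.8996
v' = 5.7000 + 2.2000·0.25 = 6.2500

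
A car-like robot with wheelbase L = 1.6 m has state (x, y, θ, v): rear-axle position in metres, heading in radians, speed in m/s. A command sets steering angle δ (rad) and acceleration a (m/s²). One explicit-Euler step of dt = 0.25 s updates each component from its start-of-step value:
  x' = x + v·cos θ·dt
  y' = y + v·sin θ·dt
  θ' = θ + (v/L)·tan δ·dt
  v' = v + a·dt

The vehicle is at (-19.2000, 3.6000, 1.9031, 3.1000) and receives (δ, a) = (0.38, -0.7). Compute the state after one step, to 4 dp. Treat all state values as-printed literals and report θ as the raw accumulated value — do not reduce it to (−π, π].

x' = -19.2000 + 3.1000·cos(1.9031)·0.25 = -19.4528
y' = 3.6000 + 3.1000·sin(1.9031)·0.25 = 4.3326
θ' = 1.9031 + (3.1000/1.6)·tan(0.38)·0.25 = 2.0966
v' = 3.1000 − 0.7000·0.25 = 2.9250

(-19.4528, 4.3326, 2.0966, 2.9250)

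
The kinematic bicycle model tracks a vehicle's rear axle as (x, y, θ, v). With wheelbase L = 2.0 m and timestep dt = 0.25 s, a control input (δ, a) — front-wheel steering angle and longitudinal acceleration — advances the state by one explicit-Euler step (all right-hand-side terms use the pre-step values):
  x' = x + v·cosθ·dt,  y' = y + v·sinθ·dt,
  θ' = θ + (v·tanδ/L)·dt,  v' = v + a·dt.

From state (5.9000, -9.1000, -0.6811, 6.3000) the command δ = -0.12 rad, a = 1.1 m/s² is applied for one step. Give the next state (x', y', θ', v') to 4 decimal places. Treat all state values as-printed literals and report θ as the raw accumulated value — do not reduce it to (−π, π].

(7.1236, -10.0917, -0.7761, 6.5750)

x' = 5.9000 + 6.3000·cos(-0.6811)·0.25 = 7.1236
y' = -9.1000 + 6.3000·sin(-0.6811)·0.25 = -10.0917
θ' = -0.6811 + (6.3000/2.0)·tan(-0.12)·0.25 = -0.7761
v' = 6.3000 + 1.1000·0.25 = 6.5750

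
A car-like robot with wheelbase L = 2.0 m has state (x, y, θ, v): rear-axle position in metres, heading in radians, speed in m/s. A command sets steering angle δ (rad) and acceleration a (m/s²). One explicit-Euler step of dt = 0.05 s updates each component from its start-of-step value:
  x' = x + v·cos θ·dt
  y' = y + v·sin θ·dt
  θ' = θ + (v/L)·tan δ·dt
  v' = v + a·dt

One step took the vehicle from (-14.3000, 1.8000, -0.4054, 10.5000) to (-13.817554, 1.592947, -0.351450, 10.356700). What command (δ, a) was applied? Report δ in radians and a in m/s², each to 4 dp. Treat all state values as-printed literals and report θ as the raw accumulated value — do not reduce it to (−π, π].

a = (v'−v)/dt = (-0.143300)/0.05 = -2.8660
Δθ = θ'−θ = 0.053950;  (v·dt/L) = 10.5000·0.05/2.0 = 0.262500
tan δ = Δθ·L/(v·dt) = 0.205524  →  δ = 0.2027

δ = 0.2027, a = -2.8660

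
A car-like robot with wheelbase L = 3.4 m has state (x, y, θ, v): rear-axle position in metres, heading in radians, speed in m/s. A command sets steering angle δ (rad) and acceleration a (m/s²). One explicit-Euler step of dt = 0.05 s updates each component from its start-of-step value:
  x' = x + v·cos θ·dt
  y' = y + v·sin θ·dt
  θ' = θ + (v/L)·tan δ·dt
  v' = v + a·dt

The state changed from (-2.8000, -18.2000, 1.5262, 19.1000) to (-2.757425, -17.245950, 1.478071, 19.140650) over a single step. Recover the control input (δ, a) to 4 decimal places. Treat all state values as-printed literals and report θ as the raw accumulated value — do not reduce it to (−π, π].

a = (v'−v)/dt = (0.040650)/0.05 = 0.8130
Δθ = θ'−θ = -0.048129;  (v·dt/L) = 19.1000·0.05/3.4 = 0.280882
tan δ = Δθ·L/(v·dt) = -0.171349  →  δ = -0.1697

δ = -0.1697, a = 0.8130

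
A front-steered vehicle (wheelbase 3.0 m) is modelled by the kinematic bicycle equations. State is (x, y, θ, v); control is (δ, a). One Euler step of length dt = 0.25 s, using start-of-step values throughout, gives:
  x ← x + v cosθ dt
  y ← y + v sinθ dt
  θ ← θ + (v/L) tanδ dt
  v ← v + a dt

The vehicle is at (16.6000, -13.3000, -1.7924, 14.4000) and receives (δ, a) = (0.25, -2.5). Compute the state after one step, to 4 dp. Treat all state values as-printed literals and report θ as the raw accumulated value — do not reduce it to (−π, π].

x' = 16.6000 + 14.4000·cos(-1.7924)·0.25 = 15.8087
y' = -13.3000 + 14.4000·sin(-1.7924)·0.25 = -16.8120
θ' = -1.7924 + (14.4000/3.0)·tan(0.25)·0.25 = -1.4860
v' = 14.4000 − 2.5000·0.25 = 13.7750

(15.8087, -16.8120, -1.4860, 13.7750)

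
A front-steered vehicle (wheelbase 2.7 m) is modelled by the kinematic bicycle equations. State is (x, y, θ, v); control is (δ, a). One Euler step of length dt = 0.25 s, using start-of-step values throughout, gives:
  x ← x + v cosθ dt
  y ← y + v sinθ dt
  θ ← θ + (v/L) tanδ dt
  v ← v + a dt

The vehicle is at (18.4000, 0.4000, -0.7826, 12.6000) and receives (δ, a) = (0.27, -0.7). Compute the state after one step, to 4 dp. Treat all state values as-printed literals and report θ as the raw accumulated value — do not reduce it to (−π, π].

x' = 18.4000 + 12.6000·cos(-0.7826)·0.25 = 20.6336
y' = 0.4000 + 12.6000·sin(-0.7826)·0.25 = -1.8211
θ' = -0.7826 + (12.6000/2.7)·tan(0.27)·0.25 = -0.4597
v' = 12.6000 − 0.7000·0.25 = 12.4250

(20.6336, -1.8211, -0.4597, 12.4250)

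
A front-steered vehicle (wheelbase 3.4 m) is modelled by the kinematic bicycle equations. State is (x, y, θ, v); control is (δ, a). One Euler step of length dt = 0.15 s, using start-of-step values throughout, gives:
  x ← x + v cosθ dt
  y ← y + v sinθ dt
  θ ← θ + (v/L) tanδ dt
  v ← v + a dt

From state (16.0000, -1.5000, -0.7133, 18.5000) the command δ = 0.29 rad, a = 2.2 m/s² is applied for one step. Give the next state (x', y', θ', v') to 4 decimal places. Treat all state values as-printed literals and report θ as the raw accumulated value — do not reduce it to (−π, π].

x' = 16.0000 + 18.5000·cos(-0.7133)·0.15 = 18.0985
y' = -1.5000 + 18.5000·sin(-0.7133)·0.15 = -3.3158
θ' = -0.7133 + (18.5000/3.4)·tan(0.29)·0.15 = -0.4697
v' = 18.5000 + 2.2000·0.15 = 18.8300

(18.0985, -3.3158, -0.4697, 18.8300)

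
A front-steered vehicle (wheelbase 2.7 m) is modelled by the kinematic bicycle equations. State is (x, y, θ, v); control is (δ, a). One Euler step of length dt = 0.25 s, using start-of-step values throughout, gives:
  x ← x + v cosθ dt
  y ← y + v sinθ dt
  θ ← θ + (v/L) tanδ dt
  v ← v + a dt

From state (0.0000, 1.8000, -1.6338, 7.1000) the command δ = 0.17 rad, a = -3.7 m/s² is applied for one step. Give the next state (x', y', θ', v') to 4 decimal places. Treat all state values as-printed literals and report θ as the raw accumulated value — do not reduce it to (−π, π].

(-0.1118, 0.0285, -1.5210, 6.1750)

x' = 0.0000 + 7.1000·cos(-1.6338)·0.25 = -0.1118
y' = 1.8000 + 7.1000·sin(-1.6338)·0.25 = 0.0285
θ' = -1.6338 + (7.1000/2.7)·tan(0.17)·0.25 = -1.5210
v' = 7.1000 − 3.7000·0.25 = 6.1750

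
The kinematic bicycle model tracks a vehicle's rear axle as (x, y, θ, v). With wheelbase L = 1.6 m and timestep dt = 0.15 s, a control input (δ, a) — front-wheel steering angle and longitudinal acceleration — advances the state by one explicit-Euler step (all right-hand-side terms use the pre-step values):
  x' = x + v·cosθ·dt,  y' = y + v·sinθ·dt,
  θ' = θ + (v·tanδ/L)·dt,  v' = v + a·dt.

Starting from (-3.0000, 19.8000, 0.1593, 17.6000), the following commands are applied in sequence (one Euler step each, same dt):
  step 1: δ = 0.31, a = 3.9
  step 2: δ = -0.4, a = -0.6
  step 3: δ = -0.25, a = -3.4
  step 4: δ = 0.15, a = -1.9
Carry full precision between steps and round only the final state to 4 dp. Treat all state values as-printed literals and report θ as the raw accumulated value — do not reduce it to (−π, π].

(6.7832, 20.6756, -0.2170, 17.3000)

after step 1 (δ=0.31, a=3.9): (-0.393426, 20.218776, 0.687840, 18.185000)
after step 2 (δ=-0.4, a=-0.6): (1.714085, 21.950542, -0.032956, 18.095000)
after step 3 (δ=-0.25, a=-3.4): (4.426861, 21.861108, -0.466120, 17.585000)
after step 4 (δ=0.15, a=-1.9): (6.783213, 20.675642, -0.216959, 17.300000)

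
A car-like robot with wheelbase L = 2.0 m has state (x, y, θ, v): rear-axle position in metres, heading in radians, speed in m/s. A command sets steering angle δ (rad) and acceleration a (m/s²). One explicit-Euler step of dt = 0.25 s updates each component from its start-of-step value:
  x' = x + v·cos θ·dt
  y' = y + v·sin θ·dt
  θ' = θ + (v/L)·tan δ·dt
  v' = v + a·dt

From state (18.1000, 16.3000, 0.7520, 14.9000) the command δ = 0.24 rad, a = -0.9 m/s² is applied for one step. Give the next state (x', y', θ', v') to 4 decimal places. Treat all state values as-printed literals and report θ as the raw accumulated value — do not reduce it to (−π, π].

x' = 18.1000 + 14.9000·cos(0.7520)·0.25 = 20.8205
y' = 16.3000 + 14.9000·sin(0.7520)·0.25 = 18.8446
θ' = 0.7520 + (14.9000/2.0)·tan(0.24)·0.25 = 1.2078
v' = 14.9000 − 0.9000·0.25 = 14.6750

(20.8205, 18.8446, 1.2078, 14.6750)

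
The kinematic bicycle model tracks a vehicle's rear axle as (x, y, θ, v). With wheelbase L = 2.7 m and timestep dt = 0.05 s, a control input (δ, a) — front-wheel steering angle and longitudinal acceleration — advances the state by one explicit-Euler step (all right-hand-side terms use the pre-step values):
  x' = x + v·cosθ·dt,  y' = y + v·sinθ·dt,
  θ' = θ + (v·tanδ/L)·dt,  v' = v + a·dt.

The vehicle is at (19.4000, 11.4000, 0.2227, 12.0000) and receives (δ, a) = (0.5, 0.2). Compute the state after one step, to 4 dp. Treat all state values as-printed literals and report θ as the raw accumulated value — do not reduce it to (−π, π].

(19.9852, 11.5325, 0.3441, 12.0100)

x' = 19.4000 + 12.0000·cos(0.2227)·0.05 = 19.9852
y' = 11.4000 + 12.0000·sin(0.2227)·0.05 = 11.5325
θ' = 0.2227 + (12.0000/2.7)·tan(0.5)·0.05 = 0.3441
v' = 12.0000 + 0.2000·0.05 = 12.0100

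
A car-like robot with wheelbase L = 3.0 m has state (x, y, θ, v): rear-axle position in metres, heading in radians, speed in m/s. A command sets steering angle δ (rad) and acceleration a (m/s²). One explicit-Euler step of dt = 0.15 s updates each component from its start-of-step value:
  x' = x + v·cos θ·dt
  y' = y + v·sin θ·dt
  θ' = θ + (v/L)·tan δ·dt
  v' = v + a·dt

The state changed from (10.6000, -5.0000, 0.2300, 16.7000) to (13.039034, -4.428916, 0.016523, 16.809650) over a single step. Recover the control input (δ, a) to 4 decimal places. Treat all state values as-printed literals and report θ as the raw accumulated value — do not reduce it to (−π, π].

δ = -0.2503, a = 0.7310

a = (v'−v)/dt = (0.109650)/0.15 = 0.7310
Δθ = θ'−θ = -0.213477;  (v·dt/L) = 16.7000·0.15/3.0 = 0.835000
tan δ = Δθ·L/(v·dt) = -0.255661  →  δ = -0.2503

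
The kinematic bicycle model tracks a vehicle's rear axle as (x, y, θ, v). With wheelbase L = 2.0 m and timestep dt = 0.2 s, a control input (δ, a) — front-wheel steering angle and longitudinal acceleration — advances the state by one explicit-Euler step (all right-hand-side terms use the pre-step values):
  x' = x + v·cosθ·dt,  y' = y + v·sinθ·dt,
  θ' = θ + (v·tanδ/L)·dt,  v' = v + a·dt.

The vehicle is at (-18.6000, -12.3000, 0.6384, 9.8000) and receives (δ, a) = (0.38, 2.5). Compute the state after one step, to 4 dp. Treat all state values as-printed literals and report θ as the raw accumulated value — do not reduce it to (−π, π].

x' = -18.6000 + 9.8000·cos(0.6384)·0.2 = -17.0260
y' = -12.3000 + 9.8000·sin(0.6384)·0.2 = -11.1320
θ' = 0.6384 + (9.8000/2.0)·tan(0.38)·0.2 = 1.0298
v' = 9.8000 + 2.5000·0.2 = 10.3000

(-17.0260, -11.1320, 1.0298, 10.3000)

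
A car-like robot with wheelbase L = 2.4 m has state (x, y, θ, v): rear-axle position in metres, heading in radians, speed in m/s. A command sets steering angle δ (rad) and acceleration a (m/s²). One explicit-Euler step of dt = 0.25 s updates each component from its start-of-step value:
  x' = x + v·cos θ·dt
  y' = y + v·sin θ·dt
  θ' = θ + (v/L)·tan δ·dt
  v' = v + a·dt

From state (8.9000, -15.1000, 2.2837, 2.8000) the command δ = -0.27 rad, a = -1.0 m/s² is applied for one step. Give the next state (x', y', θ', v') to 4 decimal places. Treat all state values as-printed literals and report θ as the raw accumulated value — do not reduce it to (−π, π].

x' = 8.9000 + 2.8000·cos(2.2837)·0.25 = 8.4422
y' = -15.1000 + 2.8000·sin(2.2837)·0.25 = -14.5705
θ' = 2.2837 + (2.8000/2.4)·tan(-0.27)·0.25 = 2.2030
v' = 2.8000 − 1.0000·0.25 = 2.5500

(8.4422, -14.5705, 2.2030, 2.5500)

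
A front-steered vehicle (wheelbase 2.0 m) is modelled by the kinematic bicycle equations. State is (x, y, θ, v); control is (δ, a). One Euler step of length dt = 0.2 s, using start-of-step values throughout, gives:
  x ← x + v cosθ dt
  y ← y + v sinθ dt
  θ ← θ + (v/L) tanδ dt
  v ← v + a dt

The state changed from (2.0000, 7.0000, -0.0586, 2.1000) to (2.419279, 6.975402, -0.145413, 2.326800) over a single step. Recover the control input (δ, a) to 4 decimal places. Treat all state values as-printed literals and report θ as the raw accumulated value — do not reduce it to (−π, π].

a = (v'−v)/dt = (0.226800)/0.2 = 1.1340
Δθ = θ'−θ = -0.086813;  (v·dt/L) = 2.1000·0.2/2.0 = 0.210000
tan δ = Δθ·L/(v·dt) = -0.413395  →  δ = -0.3920

δ = -0.3920, a = 1.1340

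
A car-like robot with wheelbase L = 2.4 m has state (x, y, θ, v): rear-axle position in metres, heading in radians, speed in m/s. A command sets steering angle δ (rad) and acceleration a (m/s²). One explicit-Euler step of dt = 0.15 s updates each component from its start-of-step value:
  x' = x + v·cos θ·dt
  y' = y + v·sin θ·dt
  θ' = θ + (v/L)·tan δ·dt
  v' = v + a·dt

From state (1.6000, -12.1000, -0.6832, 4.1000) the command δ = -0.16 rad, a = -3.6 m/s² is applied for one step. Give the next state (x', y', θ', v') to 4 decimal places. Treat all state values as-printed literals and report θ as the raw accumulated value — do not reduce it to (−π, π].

x' = 1.6000 + 4.1000·cos(-0.6832)·0.15 = 2.0770
y' = -12.1000 + 4.1000·sin(-0.6832)·0.15 = -12.4882
θ' = -0.6832 + (4.1000/2.4)·tan(-0.16)·0.15 = -0.7246
v' = 4.1000 − 3.6000·0.15 = 3.5600

(2.0770, -12.4882, -0.7246, 3.5600)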